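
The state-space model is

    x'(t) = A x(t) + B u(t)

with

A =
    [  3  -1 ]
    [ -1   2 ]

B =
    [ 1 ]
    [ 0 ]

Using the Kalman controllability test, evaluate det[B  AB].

AB = [[3], [-1]]
Controllability matrix C = [B  AB] = [[1, 3], [0, -1]]
det(C) = 1·(-1) - 3·0 = -1 - 0 = -1
Since det(C) ≠ 0, rank(C) = 2 and the system is completely controllable.

-1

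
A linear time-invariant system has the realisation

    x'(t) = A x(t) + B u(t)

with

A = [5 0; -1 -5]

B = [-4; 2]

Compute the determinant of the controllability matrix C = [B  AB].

AB = [[-20], [-6]]
Controllability matrix C = [B  AB] = [[-4, -20], [2, -6]]
det(C) = (-4)·(-6) - (-20)·2 = 24 - (-40) = 64
Since det(C) ≠ 0, rank(C) = 2 and the system is completely controllable.

64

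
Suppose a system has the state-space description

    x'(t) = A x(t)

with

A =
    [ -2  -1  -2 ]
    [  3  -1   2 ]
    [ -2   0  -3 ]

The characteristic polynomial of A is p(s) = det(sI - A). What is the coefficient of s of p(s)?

Expand det(sI - A) for the 3×3 matrix.
p(s) = s^3 + 6s^2 + 10s + 7.
(Check: constant term = det(-A) = (-1)^3 det A = 7; coefficient of s^2 = -tr A = 6.)
The coefficient of s is 10.

10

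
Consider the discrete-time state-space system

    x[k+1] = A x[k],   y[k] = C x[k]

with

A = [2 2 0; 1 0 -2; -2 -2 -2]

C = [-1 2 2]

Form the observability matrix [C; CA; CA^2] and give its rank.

CA = [[-4, -6, -8]]
CA^2 = [[2, 8, 28]]
Observability matrix O = [C; CA; CA^2] = [[-1, 2, 2], [-4, -6, -8], [2, 8, 28]]
det(O) = (-1)·((-6)·28 - (-8)·8) - 2·((-4)·28 - (-8)·2) + 2·((-4)·8 - (-6)·2) = (-1)·(-104) - 2·(-96) + 2·(-20) = 256 ≠ 0, so rank(O) = 3.
rank(O) = 3 = n, so the pair (A, C) is completely observable.

3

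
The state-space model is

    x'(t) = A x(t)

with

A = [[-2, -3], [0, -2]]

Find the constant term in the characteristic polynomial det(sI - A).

For a 2×2 matrix, det(sI - A) = s^2 - (tr A)s + det A.
tr A = -4, det A = 4.
So p(s) = s^2 + 4s + 4.
The constant term is 4.

4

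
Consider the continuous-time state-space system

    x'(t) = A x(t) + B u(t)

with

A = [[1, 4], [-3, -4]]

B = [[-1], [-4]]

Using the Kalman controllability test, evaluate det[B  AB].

AB = [[-17], [19]]
Controllability matrix C = [B  AB] = [[-1, -17], [-4, 19]]
det(C) = (-1)·19 - (-17)·(-4) = -19 - 68 = -87
Since det(C) ≠ 0, rank(C) = 2 and the system is completely controllable.

-87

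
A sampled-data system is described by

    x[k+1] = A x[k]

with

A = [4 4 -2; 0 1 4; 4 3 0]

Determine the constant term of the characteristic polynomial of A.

-24

Expand det(zI - A) for the 3×3 matrix.
p(z) = z^3 - 5z^2 - 24.
(Check: constant term = det(-A) = (-1)^3 det A = -24; coefficient of z^2 = -tr A = -5.)
The constant term is -24.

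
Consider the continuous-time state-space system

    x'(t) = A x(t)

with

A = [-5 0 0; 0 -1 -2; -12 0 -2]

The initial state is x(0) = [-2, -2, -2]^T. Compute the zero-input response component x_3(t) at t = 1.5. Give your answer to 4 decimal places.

det(sI - A) = s^3 - (tr A)s^2 + (M11 + M22 + M33)s - det A, where Mii is the 2×2 principal minor of A obtained by deleting row i and column i.
tr A = (-5) + (-1) + (-2) = -8; M11 = (-1)·(-2) - (-2)·0 = 2 - 0 = 2; M22 = (-5)·(-2) - 0·(-12) = 10 - 0 = 10; M33 = (-5)·(-1) - 0·0 = 5 - 0 = 5; sum of minors = 17.
det A = (-5)·((-1)·(-2) - (-2)·0) - 0·(0·(-2) - (-2)·(-12)) + 0·(0·0 - (-1)·(-12)) = (-5)·2 - 0·(-24) + 0·(-12) = -10.
So p(s) = det(sI - A) = s^3 + 8s^2 + 17s + 10.
Rational-root test: any integer root divides 10. Testing small divisors, s = -1 works: p(-1) = -1 + 8 + (-17) + 10 = 0, so (s + 1) is a factor.
Dividing, p(s) = (s + 1)(s^2 + 7s + 10).
Factor s^2 + 7s + 10: two numbers with sum -7 and product 10 are -2 and -5, so s^2 + 7s + 10 = (s + 2)(s + 5).
Hence p(s) = (s + 1) (s + 2) (s + 5), with roots -5, -2, -1.
The eigenvalues -5, -2, -1 are distinct and real, so A is diagonalisable and x(t) = e^{At} x(0) = V diag(e^{λ_i t}) V^{-1} x(0), where the columns of V are the eigenvectors.
λ = -5: A - (-5)I = [[0, 0, 0], [0, 4, -2], [-12, 0, 3]]. v must be orthogonal to every row; (row 2) × (row 3) = [12, 24, 48], so take v_1 = [-1, -2, -4]^T.
λ = -2: A - (-2)I = [[-3, 0, 0], [0, 1, -2], [-12, 0, 0]]. v must be orthogonal to every row; (row 1) × (row 2) = [0, -6, -3], so take v_2 = [0, 2, 1]^T.
λ = -1: A - (-1)I = [[-4, 0, 0], [0, 0, -2], [-12, 0, -1]]. v must be orthogonal to every row; (row 1) × (row 2) = [0, -8, 0], so take v_3 = [0, -1, 0]^T.
V = [v_1 v_2 v_3] = [[-1, 0, 0], [-2, 2, -1], [-4, 1, 0]] has det V = -1, so V^{-1} = adj(V)/det V = [[-1, 0, 0], [-4, 0, 1], [-6, -1, 2]].
Modal coordinates z(0) = V^{-1} x(0): (-1)·(-2) + 0·(-2) + 0·(-2) = 2; (-4)·(-2) + 0·(-2) + 1·(-2) = 6; (-6)·(-2) + (-1)·(-2) + 2·(-2) = 10; so z(0) = [2, 6, 10]^T.
x_3(t) = Σ_i (v_i)_3 · z_i(0) · e^{λ_i t} (row 3 of V times the modal terms).
x_3(1.5) = (-4)·2·e^{-5·1.5} + 1·6·e^{-2·1.5} + 0·10·e^{-1·1.5} = (-8)·0.000553 + 6·0.049787 + 0·0.223130 = 0.2943.

0.2943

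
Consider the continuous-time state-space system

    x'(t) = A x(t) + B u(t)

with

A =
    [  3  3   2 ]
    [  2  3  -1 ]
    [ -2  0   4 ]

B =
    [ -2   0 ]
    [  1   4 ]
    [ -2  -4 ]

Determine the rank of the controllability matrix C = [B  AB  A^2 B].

AB = [[-7, 4], [1, 16], [-4, -16]]
A^2B = [[-26, 28], [-7, 72], [-2, -72]]
Controllability matrix C = [B  AB  A^2B] = [[-2, 0, -7, 4, -26, 28], [1, 4, 1, 16, -7, 72], [-2, -4, -4, -16, -2, -72]]
Take the 3×3 submatrix of C formed by columns 1, 2, 3: [[-2, 0, -7], [1, 4, 1], [-2, -4, -4]]. Its determinant is (-2)·(4·(-4) - 1·(-4)) - 0·(1·(-4) - 1·(-2)) + (-7)·(1·(-4) - 4·(-2)) = (-2)·(-12) - 0·(-2) + (-7)·4 = -4 ≠ 0.
So rank(C) ≥ 3; since C has 3 rows, rank(C) = 3.
rank(C) = 3 = n, so the pair (A, B) is completely controllable.

3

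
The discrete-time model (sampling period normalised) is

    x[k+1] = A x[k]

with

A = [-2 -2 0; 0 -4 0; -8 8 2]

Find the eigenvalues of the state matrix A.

-4, -2, 2

det(zI - A) = z^3 - (tr A)z^2 + (M11 + M22 + M33)z - det A, where Mii is the 2×2 principal minor of A obtained by deleting row i and column i.
tr A = (-2) + (-4) + 2 = -4; M11 = (-4)·2 - 0·8 = -8 - 0 = -8; M22 = (-2)·2 - 0·(-8) = -4 - 0 = -4; M33 = (-2)·(-4) - (-2)·0 = 8 - 0 = 8; sum of minors = -4.
det A = (-2)·((-4)·2 - 0·8) - (-2)·(0·2 - 0·(-8)) + 0·(0·8 - (-4)·(-8)) = (-2)·(-8) - (-2)·0 + 0·(-32) = 16.
So p(z) = det(zI - A) = z^3 + 4z^2 - 4z - 16.
Rational-root test: any integer root divides -16. Testing small divisors, z = -2 works: p(-2) = -8 + 16 + 8 + (-16) = 0, so (z + 2) is a factor.
Dividing, p(z) = (z + 2)(z^2 + 2z - 8).
Factor z^2 + 2z - 8: two numbers with sum -2 and product -8 are 2 and -4, so z^2 + 2z - 8 = (z - 2)(z + 4).
Hence p(z) = (z - 2) (z + 2) (z + 4), with roots -4, -2, 2.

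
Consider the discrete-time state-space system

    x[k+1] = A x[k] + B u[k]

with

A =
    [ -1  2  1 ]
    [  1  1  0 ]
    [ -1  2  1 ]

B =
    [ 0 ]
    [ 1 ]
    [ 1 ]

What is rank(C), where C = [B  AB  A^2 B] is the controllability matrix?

3

AB = [[3], [1], [3]]
A^2B = [[2], [4], [2]]
Controllability matrix C = [B  AB  A^2B] = [[0, 3, 2], [1, 1, 4], [1, 3, 2]]
det(C) = 0·(1·2 - 4·3) - 3·(1·2 - 4·1) + 2·(1·3 - 1·1) = 0·(-10) - 3·(-2) + 2·2 = 10 ≠ 0, so rank(C) = 3.
rank(C) = 3 = n, so the pair (A, B) is completely controllable.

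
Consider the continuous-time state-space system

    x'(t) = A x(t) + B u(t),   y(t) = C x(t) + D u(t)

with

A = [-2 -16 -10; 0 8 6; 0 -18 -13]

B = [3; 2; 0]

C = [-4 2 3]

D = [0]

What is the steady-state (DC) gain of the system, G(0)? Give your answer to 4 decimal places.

G(0) = C(-A)^{-1}B + D = -C A^{-1} B + D.
det A = -8, so A^{-1} = (1/-8)·adj(A) = [[-1/2, 7/2, 2], [0, -13/4, -3/2], [0, 9/2, 2]]
A^{-1} B = [11/2, -13/2, 9]^T
C A^{-1} B = -8
G(0) = D - C A^{-1} B = 0 - (-8) = 8

8.0000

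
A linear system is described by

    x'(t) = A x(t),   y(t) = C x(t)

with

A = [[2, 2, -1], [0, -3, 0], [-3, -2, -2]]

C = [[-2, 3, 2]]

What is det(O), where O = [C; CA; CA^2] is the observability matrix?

CA = [[-10, -17, -2]]
CA^2 = [[-14, 35, 14]]
Observability matrix O = [C; CA; CA^2] = [[-2, 3, 2], [-10, -17, -2], [-14, 35, 14]]
Expanding along the first row, det(O) = (-2)·((-17)·14 - (-2)·35) - 3·((-10)·14 - (-2)·(-14)) + 2·((-10)·35 - (-17)·(-14)) = (-2)·(-168) - 3·(-168) + 2·(-588) = -336
Since det(O) ≠ 0, rank(O) = 3 and the system is completely observable.

-336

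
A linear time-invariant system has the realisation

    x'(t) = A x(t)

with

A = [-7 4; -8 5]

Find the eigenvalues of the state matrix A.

-3, 1

det(sI - A) = s^2 - (tr A)s + det A, with tr A = (-7) + 5 = -2 and det A = (-7)·5 - 4·(-8) = -35 - (-32) = -3.
So p(s) = det(sI - A) = s^2 + 2s - 3.
Factor s^2 + 2s - 3: two numbers with sum -2 and product -3 are 1 and -3, so s^2 + 2s - 3 = (s - 1)(s + 3).
Hence p(s) = (s - 1) (s + 3), with roots -3, 1.
At least one eigenvalue has non-negative real part, so the system is not asymptotically stable.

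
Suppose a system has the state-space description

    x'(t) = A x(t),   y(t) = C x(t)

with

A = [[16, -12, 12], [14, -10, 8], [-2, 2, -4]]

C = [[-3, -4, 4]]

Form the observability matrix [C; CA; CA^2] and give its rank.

CA = [[-112, 84, -84]]
CA^2 = [[-448, 336, -336]]
Observability matrix O = [C; CA; CA^2] = [[-3, -4, 4], [-112, 84, -84], [-448, 336, -336]]
The columns c1, c2, c3 of O are linearly dependent: c2 + c3 = 0 (check each entry), so rank(O) ≤ 2.
The 2×2 minor from rows 1, 2, columns 1, 2 is (-3)·84 - (-4)·(-112) = -252 - 448 = -700 ≠ 0, so rank(O) = 2.
rank(O) = 2 < n = 3, so the pair (A, C) is not completely observable.

2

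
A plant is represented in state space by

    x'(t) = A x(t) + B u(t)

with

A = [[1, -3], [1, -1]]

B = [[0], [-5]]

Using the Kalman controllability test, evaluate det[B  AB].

75

AB = [[15], [5]]
Controllability matrix C = [B  AB] = [[0, 15], [-5, 5]]
det(C) = 0·5 - 15·(-5) = 0 - (-75) = 75
Since det(C) ≠ 0, rank(C) = 2 and the system is completely controllable.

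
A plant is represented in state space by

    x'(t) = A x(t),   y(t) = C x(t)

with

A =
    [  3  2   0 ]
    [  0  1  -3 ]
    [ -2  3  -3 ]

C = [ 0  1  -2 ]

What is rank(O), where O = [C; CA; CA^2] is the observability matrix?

3

CA = [[4, -5, 3]]
CA^2 = [[6, 12, 6]]
Observability matrix O = [C; CA; CA^2] = [[0, 1, -2], [4, -5, 3], [6, 12, 6]]
det(O) = 0·((-5)·6 - 3·12) - 1·(4·6 - 3·6) + (-2)·(4·12 - (-5)·6) = 0·(-66) - 1·6 + (-2)·78 = -162 ≠ 0, so rank(O) = 3.
rank(O) = 3 = n, so the pair (A, C) is completely observable.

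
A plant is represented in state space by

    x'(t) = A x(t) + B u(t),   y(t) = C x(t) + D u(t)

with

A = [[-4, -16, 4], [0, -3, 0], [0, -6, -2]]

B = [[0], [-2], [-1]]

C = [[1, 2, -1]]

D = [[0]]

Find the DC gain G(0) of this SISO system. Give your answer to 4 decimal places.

1.3333

G(0) = C(-A)^{-1}B + D = -C A^{-1} B + D.
det A = -24, so A^{-1} = (1/-24)·adj(A) = [[-1/4, 7/3, -1/2], [0, -1/3, 0], [0, 1, -1/2]]
A^{-1} B = [-25/6, 2/3, -3/2]^T
C A^{-1} B = -4/3
G(0) = D - C A^{-1} B = 0 - (-4/3) = 4/3 ≈ 1.3333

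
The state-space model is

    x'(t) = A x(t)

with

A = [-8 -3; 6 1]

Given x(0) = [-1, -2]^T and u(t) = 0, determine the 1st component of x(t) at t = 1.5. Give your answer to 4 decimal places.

0.1471

det(sI - A) = s^2 - (tr A)s + det A, with tr A = (-8) + 1 = -7 and det A = (-8)·1 - (-3)·6 = -8 - (-18) = 10.
So p(s) = det(sI - A) = s^2 + 7s + 10.
Factor s^2 + 7s + 10: two numbers with sum -7 and product 10 are -2 and -5, so s^2 + 7s + 10 = (s + 2)(s + 5).
Hence p(s) = (s + 2) (s + 5), with roots -5, -2.
The eigenvalues -5, -2 are distinct and real, so A is diagonalisable and x(t) = e^{At} x(0) = V diag(e^{λ_i t}) V^{-1} x(0), where the columns of V are the eigenvectors.
λ = -5: A - (-5)I = [[-3, -3], [6, 6]]. Row 1 gives (-3)·v1 + (-3)·v2 = 0, so take v_1 = [1, -1]^T.
λ = -2: A - (-2)I = [[-6, -3], [6, 3]]. Row 1 gives (-6)·v1 + (-3)·v2 = 0, so take v_2 = [-1, 2]^T.
V = [v_1 v_2] = [[1, -1], [-1, 2]] has det V = 1, so V^{-1} = adj(V)/det V = [[2, 1], [1, 1]].
Modal coordinates z(0) = V^{-1} x(0): 2·(-1) + 1·(-2) = -4; 1·(-1) + 1·(-2) = -3; so z(0) = [-4, -3]^T.
x_1(t) = Σ_i (v_i)_1 · z_i(0) · e^{λ_i t} (row 1 of V times the modal terms).
x_1(1.5) = 1·(-4)·e^{-5·1.5} + (-1)·(-3)·e^{-2·1.5} = (-4)·0.000553 + 3·0.049787 = 0.1471.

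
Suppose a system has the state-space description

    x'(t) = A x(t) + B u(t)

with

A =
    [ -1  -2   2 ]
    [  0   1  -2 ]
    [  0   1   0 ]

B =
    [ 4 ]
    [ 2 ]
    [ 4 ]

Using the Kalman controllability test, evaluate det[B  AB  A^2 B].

AB = [[0], [-6], [2]]
A^2B = [[16], [-10], [-6]]
Controllability matrix C = [B  AB  A^2B] = [[4, 0, 16], [2, -6, -10], [4, 2, -6]]
Expanding along the first row, det(C) = 4·((-6)·(-6) - (-10)·2) - 0·(2·(-6) - (-10)·4) + 16·(2·2 - (-6)·4) = 4·56 - 0·28 + 16·28 = 672
Since det(C) ≠ 0, rank(C) = 3 and the system is completely controllable.

672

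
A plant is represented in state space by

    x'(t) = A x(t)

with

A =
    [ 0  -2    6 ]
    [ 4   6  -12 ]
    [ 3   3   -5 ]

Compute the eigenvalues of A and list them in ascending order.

-2, 1, 2

det(sI - A) = s^3 - (tr A)s^2 + (M11 + M22 + M33)s - det A, where Mii is the 2×2 principal minor of A obtained by deleting row i and column i.
tr A = 0 + 6 + (-5) = 1; M11 = 6·(-5) - (-12)·3 = -30 - (-36) = 6; M22 = 0·(-5) - 6·3 = 0 - 18 = -18; M33 = 0·6 - (-2)·4 = 0 - (-8) = 8; sum of minors = -4.
det A = 0·(6·(-5) - (-12)·3) - (-2)·(4·(-5) - (-12)·3) + 6·(4·3 - 6·3) = 0·6 - (-2)·16 + 6·(-6) = -4.
So p(s) = det(sI - A) = s^3 - s^2 - 4s + 4.
Rational-root test: any integer root divides 4. Testing small divisors, s = 1 works: p(1) = 1 + (-1) + (-4) + 4 = 0, so (s - 1) is a factor.
Dividing, p(s) = (s - 1)(s^2 - 4).
Factor s^2 - 4: two numbers with sum 0 and product -4 are 2 and -2, so s^2 - 4 = (s - 2)(s + 2).
Hence p(s) = (s - 2) (s - 1) (s + 2), with roots -2, 1, 2.
At least one eigenvalue has non-negative real part, so the system is not asymptotically stable.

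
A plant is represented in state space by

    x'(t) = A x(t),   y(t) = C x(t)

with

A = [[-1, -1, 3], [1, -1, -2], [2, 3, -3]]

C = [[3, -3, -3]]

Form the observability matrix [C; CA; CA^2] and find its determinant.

-2727

CA = [[-12, -9, 24]]
CA^2 = [[51, 93, -90]]
Observability matrix O = [C; CA; CA^2] = [[3, -3, -3], [-12, -9, 24], [51, 93, -90]]
Expanding along the first row, det(O) = 3·((-9)·(-90) - 24·93) - (-3)·((-12)·(-90) - 24·51) + (-3)·((-12)·93 - (-9)·51) = 3·(-1422) - (-3)·(-144) + (-3)·(-657) = -2727
Since det(O) ≠ 0, rank(O) = 3 and the system is completely observable.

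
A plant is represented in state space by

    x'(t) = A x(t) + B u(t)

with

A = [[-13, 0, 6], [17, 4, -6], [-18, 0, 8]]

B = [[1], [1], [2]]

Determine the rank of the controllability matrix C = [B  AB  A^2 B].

AB = [[-1], [9], [-2]]
A^2B = [[1], [31], [2]]
Controllability matrix C = [B  AB  A^2B] = [[1, -1, 1], [1, 9, 31], [2, -2, 2]]
The rows r1, r2, r3 of C are linearly dependent: -2·r1 + r3 = 0 (check each entry), so rank(C) ≤ 2.
The 2×2 minor from rows 1, 2, columns 1, 2 is 1·9 - (-1)·1 = 9 - (-1) = 10 ≠ 0, so rank(C) = 2.
rank(C) = 2 < n = 3, so the pair (A, B) is not completely controllable.

2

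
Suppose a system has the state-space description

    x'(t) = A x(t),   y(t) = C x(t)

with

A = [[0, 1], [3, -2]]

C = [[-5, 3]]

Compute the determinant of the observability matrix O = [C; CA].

CA = [[9, -11]]
Observability matrix O = [C; CA] = [[-5, 3], [9, -11]]
det(O) = (-5)·(-11) - 3·9 = 55 - 27 = 28
Since det(O) ≠ 0, rank(O) = 2 and the system is completely observable.

28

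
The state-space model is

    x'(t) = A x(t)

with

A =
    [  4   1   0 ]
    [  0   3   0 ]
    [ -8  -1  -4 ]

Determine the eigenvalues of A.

det(sI - A) = s^3 - (tr A)s^2 + (M11 + M22 + M33)s - det A, where Mii is the 2×2 principal minor of A obtained by deleting row i and column i.
tr A = 4 + 3 + (-4) = 3; M11 = 3·(-4) - 0·(-1) = -12 - 0 = -12; M22 = 4·(-4) - 0·(-8) = -16 - 0 = -16; M33 = 4·3 - 1·0 = 12 - 0 = 12; sum of minors = -16.
det A = 4·(3·(-4) - 0·(-1)) - 1·(0·(-4) - 0·(-8)) + 0·(0·(-1) - 3·(-8)) = 4·(-12) - 1·0 + 0·24 = -48.
So p(s) = det(sI - A) = s^3 - 3s^2 - 16s + 48.
Rational-root test: any integer root divides 48. Testing small divisors, s = 3 works: p(3) = 27 + (-27) + (-48) + 48 = 0, so (s - 3) is a factor.
Dividing, p(s) = (s - 3)(s^2 - 16).
Factor s^2 - 16: two numbers with sum 0 and product -16 are 4 and -4, so s^2 - 16 = (s - 4)(s + 4).
Hence p(s) = (s - 4) (s - 3) (s + 4), with roots -4, 3, 4.
At least one eigenvalue has non-negative real part, so the system is not asymptotically stable.

-4, 3, 4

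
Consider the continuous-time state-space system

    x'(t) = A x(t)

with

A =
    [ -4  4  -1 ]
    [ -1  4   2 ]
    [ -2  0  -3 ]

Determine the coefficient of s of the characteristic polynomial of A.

-14

Expand det(sI - A) for the 3×3 matrix.
p(s) = s^3 + 3s^2 - 14s - 12.
(Check: constant term = det(-A) = (-1)^3 det A = -12; coefficient of s^2 = -tr A = 3.)
The coefficient of s is -14.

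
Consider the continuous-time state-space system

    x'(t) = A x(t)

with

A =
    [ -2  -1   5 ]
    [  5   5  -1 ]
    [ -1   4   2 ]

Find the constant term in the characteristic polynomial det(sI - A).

-106

Expand det(sI - A) for the 3×3 matrix.
p(s) = s^3 - 5s^2 + 10s - 106.
(Check: constant term = det(-A) = (-1)^3 det A = -106; coefficient of s^2 = -tr A = -5.)
The constant term is -106.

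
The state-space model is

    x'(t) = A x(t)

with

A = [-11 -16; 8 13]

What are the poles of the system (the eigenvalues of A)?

-3, 5

det(sI - A) = s^2 - (tr A)s + det A, with tr A = (-11) + 13 = 2 and det A = (-11)·13 - (-16)·8 = -143 - (-128) = -15.
So p(s) = det(sI - A) = s^2 - 2s - 15.
Factor s^2 - 2s - 15: two numbers with sum 2 and product -15 are 5 and -3, so s^2 - 2s - 15 = (s - 5)(s + 3).
Hence p(s) = (s - 5) (s + 3), with roots -3, 5.
At least one eigenvalue has non-negative real part, so the system is not asymptotically stable.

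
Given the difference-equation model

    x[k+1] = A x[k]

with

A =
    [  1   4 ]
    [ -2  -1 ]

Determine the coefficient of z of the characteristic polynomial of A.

0

For a 2×2 matrix, det(zI - A) = z^2 - (tr A)z + det A.
tr A = 0, det A = 7.
So p(z) = z^2 + 7.
The coefficient of z is 0.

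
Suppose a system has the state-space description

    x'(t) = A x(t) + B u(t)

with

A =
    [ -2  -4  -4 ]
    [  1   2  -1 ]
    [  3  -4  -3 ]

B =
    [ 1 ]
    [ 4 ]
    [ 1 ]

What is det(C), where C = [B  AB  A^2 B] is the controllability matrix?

AB = [[-22], [8], [-16]]
A^2B = [[76], [10], [-50]]
Controllability matrix C = [B  AB  A^2B] = [[1, -22, 76], [4, 8, 10], [1, -16, -50]]
Expanding along the first row, det(C) = 1·(8·(-50) - 10·(-16)) - (-22)·(4·(-50) - 10·1) + 76·(4·(-16) - 8·1) = 1·(-240) - (-22)·(-210) + 76·(-72) = -10332
Since det(C) ≠ 0, rank(C) = 3 and the system is completely controllable.

-10332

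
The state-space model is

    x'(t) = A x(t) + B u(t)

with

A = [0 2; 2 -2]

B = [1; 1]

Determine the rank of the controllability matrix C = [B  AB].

2

AB = [[2], [0]]
Controllability matrix C = [B  AB] = [[1, 2], [1, 0]]
det(C) = 1·0 - 2·1 = 0 - 2 = -2 ≠ 0, so rank(C) = 2.
rank(C) = 2 = n, so the pair (A, B) is completely controllable.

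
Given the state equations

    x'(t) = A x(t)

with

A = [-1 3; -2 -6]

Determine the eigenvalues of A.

-4, -3

det(sI - A) = s^2 - (tr A)s + det A, with tr A = (-1) + (-6) = -7 and det A = (-1)·(-6) - 3·(-2) = 6 - (-6) = 12.
So p(s) = det(sI - A) = s^2 + 7s + 12.
Factor s^2 + 7s + 12: two numbers with sum -7 and product 12 are -3 and -4, so s^2 + 7s + 12 = (s + 3)(s + 4).
Hence p(s) = (s + 3) (s + 4), with roots -4, -3.
All eigenvalues have negative real part, so the system is asymptotically stable.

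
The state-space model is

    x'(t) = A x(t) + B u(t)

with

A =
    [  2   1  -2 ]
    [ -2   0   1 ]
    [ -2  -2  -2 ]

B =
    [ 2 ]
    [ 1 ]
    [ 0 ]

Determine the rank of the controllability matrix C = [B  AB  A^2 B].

AB = [[5], [-4], [-6]]
A^2B = [[18], [-16], [10]]
Controllability matrix C = [B  AB  A^2B] = [[2, 5, 18], [1, -4, -16], [0, -6, 10]]
det(C) = 2·((-4)·10 - (-16)·(-6)) - 5·(1·10 - (-16)·0) + 18·(1·(-6) - (-4)·0) = 2·(-136) - 5·10 + 18·(-6) = -430 ≠ 0, so rank(C) = 3.
rank(C) = 3 = n, so the pair (A, B) is completely controllable.

3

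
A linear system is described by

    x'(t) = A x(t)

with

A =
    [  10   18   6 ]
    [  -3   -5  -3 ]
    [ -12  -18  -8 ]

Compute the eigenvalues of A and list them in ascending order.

det(sI - A) = s^3 - (tr A)s^2 + (M11 + M22 + M33)s - det A, where Mii is the 2×2 principal minor of A obtained by deleting row i and column i.
tr A = 10 + (-5) + (-8) = -3; M11 = (-5)·(-8) - (-3)·(-18) = 40 - 54 = -14; M22 = 10·(-8) - 6·(-12) = -80 - (-72) = -8; M33 = 10·(-5) - 18·(-3) = -50 - (-54) = 4; sum of minors = -18.
det A = 10·((-5)·(-8) - (-3)·(-18)) - 18·((-3)·(-8) - (-3)·(-12)) + 6·((-3)·(-18) - (-5)·(-12)) = 10·(-14) - 18·(-12) + 6·(-6) = 40.
So p(s) = det(sI - A) = s^3 + 3s^2 - 18s - 40.
Rational-root test: any integer root divides -40. Testing small divisors, s = -2 works: p(-2) = -8 + 12 + 36 + (-40) = 0, so (s + 2) is a factor.
Dividing, p(s) = (s + 2)(s^2 + s - 20).
Factor s^2 + s - 20: two numbers with sum -1 and product -20 are 4 and -5, so s^2 + s - 20 = (s - 4)(s + 5).
Hence p(s) = (s - 4) (s + 2) (s + 5), with roots -5, -2, 4.
At least one eigenvalue has non-negative real part, so the system is not asymptotically stable.

-5, -2, 4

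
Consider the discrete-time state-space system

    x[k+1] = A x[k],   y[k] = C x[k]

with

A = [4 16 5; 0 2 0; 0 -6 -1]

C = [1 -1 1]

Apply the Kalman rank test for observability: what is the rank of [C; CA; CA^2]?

CA = [[4, 8, 4]]
CA^2 = [[16, 56, 16]]
Observability matrix O = [C; CA; CA^2] = [[1, -1, 1], [4, 8, 4], [16, 56, 16]]
The columns c1, c2, c3 of O are linearly dependent: -c1 + c3 = 0 (check each entry), so rank(O) ≤ 2.
The 2×2 minor from rows 1, 2, columns 1, 2 is 1·8 - (-1)·4 = 8 - (-4) = 12 ≠ 0, so rank(O) = 2.
rank(O) = 2 < n = 3, so the pair (A, C) is not completely observable.

2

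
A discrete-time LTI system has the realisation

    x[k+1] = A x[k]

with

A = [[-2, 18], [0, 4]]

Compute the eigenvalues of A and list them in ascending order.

det(zI - A) = z^2 - (tr A)z + det A, with tr A = (-2) + 4 = 2 and det A = (-2)·4 - 18·0 = -8 - 0 = -8.
So p(z) = det(zI - A) = z^2 - 2z - 8.
Factor z^2 - 2z - 8: two numbers with sum 2 and product -8 are 4 and -2, so z^2 - 2z - 8 = (z - 4)(z + 2).
Hence p(z) = (z - 4) (z + 2), with roots -2, 4.

-2, 4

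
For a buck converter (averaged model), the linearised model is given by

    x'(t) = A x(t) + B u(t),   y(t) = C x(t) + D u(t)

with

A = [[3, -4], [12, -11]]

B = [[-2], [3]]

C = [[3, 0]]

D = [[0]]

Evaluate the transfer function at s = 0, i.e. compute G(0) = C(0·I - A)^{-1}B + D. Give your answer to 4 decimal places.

-6.8000

G(0) = C(-A)^{-1}B + D = -C A^{-1} B + D.
det A = 15, so A^{-1} = (1/15)·adj(A) = [[-11/15, 4/15], [-4/5, 1/5]]
A^{-1} B = [34/15, 11/5]^T
C A^{-1} B = 34/5
G(0) = D - C A^{-1} B = 0 - (34/5) = -34/5 ≈ -6.8000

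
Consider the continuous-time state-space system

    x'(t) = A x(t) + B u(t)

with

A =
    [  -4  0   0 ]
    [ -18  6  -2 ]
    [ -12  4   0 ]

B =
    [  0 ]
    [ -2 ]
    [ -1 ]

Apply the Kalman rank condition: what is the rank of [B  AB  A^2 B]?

AB = [[0], [-10], [-8]]
A^2B = [[0], [-44], [-40]]
Controllability matrix C = [B  AB  A^2B] = [[0, 0, 0], [-2, -10, -44], [-1, -8, -40]]
Row 1 of C is identically zero, so rank(C) ≤ 2.
The 2×2 minor from rows 2, 3, columns 1, 2 is (-2)·(-8) - (-10)·(-1) = 16 - 10 = 6 ≠ 0, so rank(C) = 2.
rank(C) = 2 < n = 3, so the pair (A, B) is not completely controllable.

2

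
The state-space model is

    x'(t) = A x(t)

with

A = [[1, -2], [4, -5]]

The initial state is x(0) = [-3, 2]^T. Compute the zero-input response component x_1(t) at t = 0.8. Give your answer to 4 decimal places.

-3.1410

det(sI - A) = s^2 - (tr A)s + det A, with tr A = 1 + (-5) = -4 and det A = 1·(-5) - (-2)·4 = -5 - (-8) = 3.
So p(s) = det(sI - A) = s^2 + 4s + 3.
Factor s^2 + 4s + 3: two numbers with sum -4 and product 3 are -1 and -3, so s^2 + 4s + 3 = (s + 1)(s + 3).
Hence p(s) = (s + 1) (s + 3), with roots -3, -1.
The eigenvalues -3, -1 are distinct and real, so A is diagonalisable and x(t) = e^{At} x(0) = V diag(e^{λ_i t}) V^{-1} x(0), where the columns of V are the eigenvectors.
λ = -3: A - (-3)I = [[4, -2], [4, -2]]. Row 1 gives 4·v1 + (-2)·v2 = 0, so take v_1 = [-1, -2]^T.
λ = -1: A - (-1)I = [[2, -2], [4, -4]]. Row 1 gives 2·v1 + (-2)·v2 = 0, so take v_2 = [1, 1]^T.
V = [v_1 v_2] = [[-1, 1], [-2, 1]] has det V = 1, so V^{-1} = adj(V)/det V = [[1, -1], [2, -1]].
Modal coordinates z(0) = V^{-1} x(0): 1·(-3) + (-1)·2 = -5; 2·(-3) + (-1)·2 = -8; so z(0) = [-5, -8]^T.
x_1(t) = Σ_i (v_i)_1 · z_i(0) · e^{λ_i t} (row 1 of V times the modal terms).
x_1(0.8) = (-1)·(-5)·e^{-3·0.8} + 1·(-8)·e^{-1·0.8} = 5·0.090718 + (-8)·0.449329 = -3.1410.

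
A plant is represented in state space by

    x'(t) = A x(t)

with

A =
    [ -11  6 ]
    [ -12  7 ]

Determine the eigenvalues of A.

det(sI - A) = s^2 - (tr A)s + det A, with tr A = (-11) + 7 = -4 and det A = (-11)·7 - 6·(-12) = -77 - (-72) = -5.
So p(s) = det(sI - A) = s^2 + 4s - 5.
Factor s^2 + 4s - 5: two numbers with sum -4 and product -5 are 1 and -5, so s^2 + 4s - 5 = (s - 1)(s + 5).
Hence p(s) = (s - 1) (s + 5), with roots -5, 1.
At least one eigenvalue has non-negative real part, so the system is not asymptotically stable.

-5, 1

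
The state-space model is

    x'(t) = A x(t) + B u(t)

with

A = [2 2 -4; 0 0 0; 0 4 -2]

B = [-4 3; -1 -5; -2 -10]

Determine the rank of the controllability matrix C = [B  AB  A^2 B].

2

AB = [[-2, 36], [0, 0], [0, 0]]
A^2B = [[-4, 72], [0, 0], [0, 0]]
Controllability matrix C = [B  AB  A^2B] = [[-4, 3, -2, 36, -4, 72], [-1, -5, 0, 0, 0, 0], [-2, -10, 0, 0, 0, 0]]
The rows r1, r2, r3 of C are linearly dependent: -2·r2 + r3 = 0 (check each entry), so rank(C) ≤ 2.
The 2×2 minor from rows 1, 2, columns 1, 2 is (-4)·(-5) - 3·(-1) = 20 - (-3) = 23 ≠ 0, so rank(C) = 2.
rank(C) = 2 < n = 3, so the pair (A, B) is not completely controllable.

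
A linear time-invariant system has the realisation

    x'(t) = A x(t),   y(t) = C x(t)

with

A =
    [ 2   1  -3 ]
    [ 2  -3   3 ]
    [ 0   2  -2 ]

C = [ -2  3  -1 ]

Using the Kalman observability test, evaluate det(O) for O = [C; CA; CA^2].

-16

CA = [[2, -13, 17]]
CA^2 = [[-22, 75, -79]]
Observability matrix O = [C; CA; CA^2] = [[-2, 3, -1], [2, -13, 17], [-22, 75, -79]]
Expanding along the first row, det(O) = (-2)·((-13)·(-79) - 17·75) - 3·(2·(-79) - 17·(-22)) + (-1)·(2·75 - (-13)·(-22)) = (-2)·(-248) - 3·216 + (-1)·(-136) = -16
Since det(O) ≠ 0, rank(O) = 3 and the system is completely observable.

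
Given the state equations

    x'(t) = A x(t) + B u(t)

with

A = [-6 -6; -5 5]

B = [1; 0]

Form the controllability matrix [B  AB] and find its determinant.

-5

AB = [[-6], [-5]]
Controllability matrix C = [B  AB] = [[1, -6], [0, -5]]
det(C) = 1·(-5) - (-6)·0 = -5 - 0 = -5
Since det(C) ≠ 0, rank(C) = 2 and the system is completely controllable.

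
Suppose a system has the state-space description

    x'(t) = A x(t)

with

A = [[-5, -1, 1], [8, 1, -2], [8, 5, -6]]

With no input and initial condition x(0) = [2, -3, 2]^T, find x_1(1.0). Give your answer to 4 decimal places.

0.0714

det(sI - A) = s^3 - (tr A)s^2 + (M11 + M22 + M33)s - det A, where Mii is the 2×2 principal minor of A obtained by deleting row i and column i.
tr A = (-5) + 1 + (-6) = -10; M11 = 1·(-6) - (-2)·5 = -6 - (-10) = 4; M22 = (-5)·(-6) - 1·8 = 30 - 8 = 22; M33 = (-5)·1 - (-1)·8 = -5 - (-8) = 3; sum of minors = 29.
det A = (-5)·(1·(-6) - (-2)·5) - (-1)·(8·(-6) - (-2)·8) + 1·(8·5 - 1·8) = (-5)·4 - (-1)·(-32) + 1·32 = -20.
So p(s) = det(sI - A) = s^3 + 10s^2 + 29s + 20.
Rational-root test: any integer root divides 20. Testing small divisors, s = -1 works: p(-1) = -1 + 10 + (-29) + 20 = 0, so (s + 1) is a factor.
Dividing, p(s) = (s + 1)(s^2 + 9s + 20).
Factor s^2 + 9s + 20: two numbers with sum -9 and product 20 are -4 and -5, so s^2 + 9s + 20 = (s + 4)(s + 5).
Hence p(s) = (s + 1) (s + 4) (s + 5), with roots -5, -4, -1.
The eigenvalues -5, -4, -1 are distinct and real, so A is diagonalisable and x(t) = e^{At} x(0) = V diag(e^{λ_i t}) V^{-1} x(0), where the columns of V are the eigenvectors.
λ = -5: A - (-5)I = [[0, -1, 1], [8, 6, -2], [8, 5, -1]]. v must be orthogonal to every row; (row 1) × (row 2) = [-4, 8, 8], so take v_1 = [1, -2, -2]^T.
λ = -4: A - (-4)I = [[-1, -1, 1], [8, 5, -2], [8, 5, -2]]. v must be orthogonal to every row; (row 1) × (row 2) = [-3, 6, 3], so take v_2 = [-1, 2, 1]^T.
λ = -1: A - (-1)I = [[-4, -1, 1], [8, 2, -2], [8, 5, -5]]. v must be orthogonal to every row; (row 1) × (row 3) = [0, -12, -12], so take v_3 = [0, 1, 1]^T.
V = [v_1 v_2 v_3] = [[1, -1, 0], [-2, 2, 1], [-2, 1, 1]] has det V = 1, so V^{-1} = adj(V)/det V = [[1, 1, -1], [0, 1, -1], [2, 1, 0]].
Modal coordinates z(0) = V^{-1} x(0): 1·2 + 1·(-3) + (-1)·2 = -3; 0·2 + 1·(-3) + (-1)·2 = -5; 2·2 + 1·(-3) + 0·2 = 1; so z(0) = [-3, -5, 1]^T.
x_1(t) = Σ_i (v_i)_1 · z_i(0) · e^{λ_i t} (row 1 of V times the modal terms).
x_1(1.0) = 1·(-3)·e^{-5·1.0} + (-1)·(-5)·e^{-4·1.0} + 0·1·e^{-1·1.0} = (-3)·0.006738 + 5·0.018316 + 0·0.367879 = 0.0714.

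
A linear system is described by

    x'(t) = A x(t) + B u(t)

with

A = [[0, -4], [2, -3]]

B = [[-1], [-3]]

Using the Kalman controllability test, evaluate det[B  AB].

AB = [[12], [7]]
Controllability matrix C = [B  AB] = [[-1, 12], [-3, 7]]
det(C) = (-1)·7 - 12·(-3) = -7 - (-36) = 29
Since det(C) ≠ 0, rank(C) = 2 and the system is completely controllable.

29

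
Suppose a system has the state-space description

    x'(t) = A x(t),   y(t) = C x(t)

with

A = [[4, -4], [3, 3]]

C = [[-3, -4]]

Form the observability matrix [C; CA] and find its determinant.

CA = [[-24, 0]]
Observability matrix O = [C; CA] = [[-3, -4], [-24, 0]]
det(O) = (-3)·0 - (-4)·(-24) = 0 - 96 = -96
Since det(O) ≠ 0, rank(O) = 2 and the system is completely observable.

-96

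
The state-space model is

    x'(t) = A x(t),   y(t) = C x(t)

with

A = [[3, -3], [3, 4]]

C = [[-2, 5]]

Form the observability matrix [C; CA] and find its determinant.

CA = [[9, 26]]
Observability matrix O = [C; CA] = [[-2, 5], [9, 26]]
det(O) = (-2)·26 - 5·9 = -52 - 45 = -97
Since det(O) ≠ 0, rank(O) = 2 and the system is completely observable.

-97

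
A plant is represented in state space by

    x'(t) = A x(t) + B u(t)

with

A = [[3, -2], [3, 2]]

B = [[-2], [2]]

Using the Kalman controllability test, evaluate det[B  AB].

24

AB = [[-10], [-2]]
Controllability matrix C = [B  AB] = [[-2, -10], [2, -2]]
det(C) = (-2)·(-2) - (-10)·2 = 4 - (-20) = 24
Since det(C) ≠ 0, rank(C) = 2 and the system is completely controllable.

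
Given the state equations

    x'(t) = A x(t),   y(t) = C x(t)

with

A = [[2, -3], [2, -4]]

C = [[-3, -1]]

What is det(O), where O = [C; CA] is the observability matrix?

CA = [[-8, 13]]
Observability matrix O = [C; CA] = [[-3, -1], [-8, 13]]
det(O) = (-3)·13 - (-1)·(-8) = -39 - 8 = -47
Since det(O) ≠ 0, rank(O) = 2 and the system is completely observable.

-47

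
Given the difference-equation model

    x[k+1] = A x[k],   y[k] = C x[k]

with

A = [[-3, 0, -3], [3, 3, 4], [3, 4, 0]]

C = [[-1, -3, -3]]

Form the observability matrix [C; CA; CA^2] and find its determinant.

-1008

CA = [[-15, -21, -9]]
CA^2 = [[-45, -99, -39]]
Observability matrix O = [C; CA; CA^2] = [[-1, -3, -3], [-15, -21, -9], [-45, -99, -39]]
Expanding along the first row, det(O) = (-1)·((-21)·(-39) - (-9)·(-99)) - (-3)·((-15)·(-39) - (-9)·(-45)) + (-3)·((-15)·(-99) - (-21)·(-45)) = (-1)·(-72) - (-3)·180 + (-3)·540 = -1008
Since det(O) ≠ 0, rank(O) = 3 and the system is completely observable.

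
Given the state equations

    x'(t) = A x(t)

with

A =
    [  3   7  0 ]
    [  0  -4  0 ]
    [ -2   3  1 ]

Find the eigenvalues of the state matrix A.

-4, 1, 3

det(sI - A) = s^3 - (tr A)s^2 + (M11 + M22 + M33)s - det A, where Mii is the 2×2 principal minor of A obtained by deleting row i and column i.
tr A = 3 + (-4) + 1 = 0; M11 = (-4)·1 - 0·3 = -4 - 0 = -4; M22 = 3·1 - 0·(-2) = 3 - 0 = 3; M33 = 3·(-4) - 7·0 = -12 - 0 = -12; sum of minors = -13.
det A = 3·((-4)·1 - 0·3) - 7·(0·1 - 0·(-2)) + 0·(0·3 - (-4)·(-2)) = 3·(-4) - 7·0 + 0·(-8) = -12.
So p(s) = det(sI - A) = s^3 - 13s + 12.
Rational-root test: any integer root divides 12. Testing small divisors, s = 1 works: p(1) = 1 + 0 + (-13) + 12 = 0, so (s - 1) is a factor.
Dividing, p(s) = (s - 1)(s^2 + s - 12).
Factor s^2 + s - 12: two numbers with sum -1 and product -12 are 3 and -4, so s^2 + s - 12 = (s - 3)(s + 4).
Hence p(s) = (s - 3) (s - 1) (s + 4), with roots -4, 1, 3.
At least one eigenvalue has non-negative real part, so the system is not asymptotically stable.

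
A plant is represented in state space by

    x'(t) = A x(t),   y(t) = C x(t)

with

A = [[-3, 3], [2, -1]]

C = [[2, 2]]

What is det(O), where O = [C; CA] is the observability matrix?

CA = [[-2, 4]]
Observability matrix O = [C; CA] = [[2, 2], [-2, 4]]
det(O) = 2·4 - 2·(-2) = 8 - (-4) = 12
Since det(O) ≠ 0, rank(O) = 2 and the system is completely observable.

12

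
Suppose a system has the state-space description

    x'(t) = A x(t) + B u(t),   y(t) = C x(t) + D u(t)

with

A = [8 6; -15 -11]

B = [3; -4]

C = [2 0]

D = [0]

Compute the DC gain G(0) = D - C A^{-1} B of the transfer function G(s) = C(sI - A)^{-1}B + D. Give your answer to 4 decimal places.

G(0) = C(-A)^{-1}B + D = -C A^{-1} B + D.
det A = 2, so A^{-1} = (1/2)·adj(A) = [[-11/2, -3], [15/2, 4]]
A^{-1} B = [-9/2, 13/2]^T
C A^{-1} B = -9
G(0) = D - C A^{-1} B = 0 - (-9) = 9

9.0000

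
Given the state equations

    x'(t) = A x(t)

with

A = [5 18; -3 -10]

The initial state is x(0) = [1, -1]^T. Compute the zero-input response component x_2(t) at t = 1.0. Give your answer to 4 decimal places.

det(sI - A) = s^2 - (tr A)s + det A, with tr A = 5 + (-10) = -5 and det A = 5·(-10) - 18·(-3) = -50 - (-54) = 4.
So p(s) = det(sI - A) = s^2 + 5s + 4.
Factor s^2 + 5s + 4: two numbers with sum -5 and product 4 are -1 and -4, so s^2 + 5s + 4 = (s + 1)(s + 4).
Hence p(s) = (s + 1) (s + 4), with roots -4, -1.
The eigenvalues -4, -1 are distinct and real, so A is diagonalisable and x(t) = e^{At} x(0) = V diag(e^{λ_i t}) V^{-1} x(0), where the columns of V are the eigenvectors.
λ = -4: A - (-4)I = [[9, 18], [-3, -6]]. Row 1 gives 9·v1 + 18·v2 = 0, so take v_1 = [-2, 1]^T.
λ = -1: A - (-1)I = [[6, 18], [-3, -9]]. Row 1 gives 6·v1 + 18·v2 = 0, so take v_2 = [-3, 1]^T.
V = [v_1 v_2] = [[-2, -3], [1, 1]] has det V = 1, so V^{-1} = adj(V)/det V = [[1, 3], [-1, -2]].
Modal coordinates z(0) = V^{-1} x(0): 1·1 + 3·(-1) = -2; (-1)·1 + (-2)·(-1) = 1; so z(0) = [-2, 1]^T.
x_2(t) = Σ_i (v_i)_2 · z_i(0) · e^{λ_i t} (row 2 of V times the modal terms).
x_2(1.0) = 1·(-2)·e^{-4·1.0} + 1·1·e^{-1·1.0} = (-2)·0.018316 + 1·0.367879 = 0.3312.

0.3312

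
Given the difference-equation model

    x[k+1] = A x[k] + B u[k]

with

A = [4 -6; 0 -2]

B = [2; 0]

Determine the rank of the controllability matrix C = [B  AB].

AB = [[8], [0]]
Controllability matrix C = [B  AB] = [[2, 8], [0, 0]]
Every column of C is a scalar multiple of column 1 = [2, 0] (multipliers 1, 4), so the columns span a one-dimensional space.
C ≠ 0, hence rank(C) = 1.
rank(C) = 1 < n = 2, so the pair (A, B) is not completely controllable.

1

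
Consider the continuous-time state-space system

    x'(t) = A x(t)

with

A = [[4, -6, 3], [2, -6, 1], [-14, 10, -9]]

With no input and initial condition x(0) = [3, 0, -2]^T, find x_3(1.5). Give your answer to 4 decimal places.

det(sI - A) = s^3 - (tr A)s^2 + (M11 + M22 + M33)s - det A, where Mii is the 2×2 principal minor of A obtained by deleting row i and column i.
tr A = 4 + (-6) + (-9) = -11; M11 = (-6)·(-9) - 1·10 = 54 - 10 = 44; M22 = 4·(-9) - 3·(-14) = -36 - (-42) = 6; M33 = 4·(-6) - (-6)·2 = -24 - (-12) = -12; sum of minors = 38.
det A = 4·((-6)·(-9) - 1·10) - (-6)·(2·(-9) - 1·(-14)) + 3·(2·10 - (-6)·(-14)) = 4·44 - (-6)·(-4) + 3·(-64) = -40.
So p(s) = det(sI - A) = s^3 + 11s^2 + 38s + 40.
Rational-root test: any integer root divides 40. Testing small divisors, s = -2 works: p(-2) = -8 + 44 + (-76) + 40 = 0, so (s + 2) is a factor.
Dividing, p(s) = (s + 2)(s^2 + 9s + 20).
Factor s^2 + 9s + 20: two numbers with sum -9 and product 20 are -4 and -5, so s^2 + 9s + 20 = (s + 4)(s + 5).
Hence p(s) = (s + 2) (s + 4) (s + 5), with roots -5, -4, -2.
The eigenvalues -5, -4, -2 are distinct and real, so A is diagonalisable and x(t) = e^{At} x(0) = V diag(e^{λ_i t}) V^{-1} x(0), where the columns of V are the eigenvectors.
λ = -5: A - (-5)I = [[9, -6, 3], [2, -1, 1], [-14, 10, -4]]. v must be orthogonal to every row; (row 1) × (row 2) = [-3, -3, 3], so take v_1 = [1, 1, -1]^T.
λ = -4: A - (-4)I = [[8, -6, 3], [2, -2, 1], [-14, 10, -5]]. v must be orthogonal to every row; (row 1) × (row 2) = [0, -2, -4], so take v_2 = [0, 1, 2]^T.
λ = -2: A - (-2)I = [[6, -6, 3], [2, -4, 1], [-14, 10, -7]]. v must be orthogonal to every row; (row 1) × (row 2) = [6, 0, -12], so take v_3 = [-1, 0, 2]^T.
V = [v_1 v_2 v_3] = [[1, 0, -1], [1, 1, 0], [-1, 2, 2]] has det V = -1, so V^{-1} = adj(V)/det V = [[-2, 2, -1], [2, -1, 1], [-3, 2, -1]].
Modal coordinates z(0) = V^{-1} x(0): (-2)·3 + 2·0 + (-1)·(-2) = -4; 2·3 + (-1)·0 + 1·(-2) = 4; (-3)·3 + 2·0 + (-1)·(-2) = -7; so z(0) = [-4, 4, -7]^T.
x_3(t) = Σ_i (v_i)_3 · z_i(0) · e^{λ_i t} (row 3 of V times the modal terms).
x_3(1.5) = (-1)·(-4)·e^{-5·1.5} + 2·4·e^{-4·1.5} + 2·(-7)·e^{-2·1.5} = 4·0.000553 + 8·0.002479 + (-14)·0.049787 = -0.6750.

-0.6750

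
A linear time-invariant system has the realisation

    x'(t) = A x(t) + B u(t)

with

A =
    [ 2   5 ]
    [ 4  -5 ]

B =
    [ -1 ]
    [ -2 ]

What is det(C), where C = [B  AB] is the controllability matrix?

-30

AB = [[-12], [6]]
Controllability matrix C = [B  AB] = [[-1, -12], [-2, 6]]
det(C) = (-1)·6 - (-12)·(-2) = -6 - 24 = -30
Since det(C) ≠ 0, rank(C) = 2 and the system is completely controllable.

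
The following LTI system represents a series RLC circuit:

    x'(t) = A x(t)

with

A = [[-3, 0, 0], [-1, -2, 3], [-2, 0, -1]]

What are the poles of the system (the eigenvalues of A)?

det(sI - A) = s^3 - (tr A)s^2 + (M11 + M22 + M33)s - det A, where Mii is the 2×2 principal minor of A obtained by deleting row i and column i.
tr A = (-3) + (-2) + (-1) = -6; M11 = (-2)·(-1) - 3·0 = 2 - 0 = 2; M22 = (-3)·(-1) - 0·(-2) = 3 - 0 = 3; M33 = (-3)·(-2) - 0·(-1) = 6 - 0 = 6; sum of minors = 11.
det A = (-3)·((-2)·(-1) - 3·0) - 0·((-1)·(-1) - 3·(-2)) + 0·((-1)·0 - (-2)·(-2)) = (-3)·2 - 0·7 + 0·(-4) = -6.
So p(s) = det(sI - A) = s^3 + 6s^2 + 11s + 6.
Rational-root test: any integer root divides 6. Testing small divisors, s = -1 works: p(-1) = -1 + 6 + (-11) + 6 = 0, so (s + 1) is a factor.
Dividing, p(s) = (s + 1)(s^2 + 5s + 6).
Factor s^2 + 5s + 6: two numbers with sum -5 and product 6 are -2 and -3, so s^2 + 5s + 6 = (s + 2)(s + 3).
Hence p(s) = (s + 1) (s + 2) (s + 3), with roots -3, -2, -1.
All eigenvalues have negative real part, so the system is asymptotically stable.

-3, -2, -1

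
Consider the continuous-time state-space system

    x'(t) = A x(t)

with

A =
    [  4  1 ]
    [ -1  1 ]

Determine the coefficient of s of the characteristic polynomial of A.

-5

For a 2×2 matrix, det(sI - A) = s^2 - (tr A)s + det A.
tr A = 5, det A = 5.
So p(s) = s^2 - 5s + 5.
The coefficient of s is -5.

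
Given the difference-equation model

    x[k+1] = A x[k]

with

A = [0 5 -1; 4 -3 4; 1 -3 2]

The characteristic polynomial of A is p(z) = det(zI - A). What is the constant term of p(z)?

11

Expand det(zI - A) for the 3×3 matrix.
p(z) = z^3 + z^2 - 13z + 11.
(Check: constant term = det(-A) = (-1)^3 det A = 11; coefficient of z^2 = -tr A = 1.)
The constant term is 11.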